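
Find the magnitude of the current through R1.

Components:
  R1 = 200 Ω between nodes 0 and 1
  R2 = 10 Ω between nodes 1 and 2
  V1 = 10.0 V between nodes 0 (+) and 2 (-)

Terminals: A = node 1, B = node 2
Nodal analysis, taking node 2 as the 0 V reference.
Source V1 fixes V_0 = 10 V.
KCL at each unknown node (sum of currents leaving = 0; resistances in Ω):
  Node 1: (V_1 - 10)/200 + (V_1 - 0)/10 = 0
Collecting terms: 0.105 × V_1 = 0.05  =>  V_1 = 0.4762 V
I_R1 = (V_0 - V_1)/R1 = (10 - 0.4762)/200 = 0.04762 A
|I_R1| = 0.04762 A

Final answer: |I_R1| = 0.04762 A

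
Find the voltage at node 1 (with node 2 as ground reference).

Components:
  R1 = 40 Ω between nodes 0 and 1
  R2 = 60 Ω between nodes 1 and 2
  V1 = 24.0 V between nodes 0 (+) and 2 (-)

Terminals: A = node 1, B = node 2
Nodal analysis, taking node 2 as the 0 V reference.
Source V1 fixes V_0 = 24 V.
KCL at each unknown node (sum of currents leaving = 0; resistances in Ω):
  Node 1: (V_1 - 24)/40 + (V_1 - 0)/60 = 0
Collecting terms: 0.04167 × V_1 = 0.6  =>  V_1 = 14.4 V
The requested potential is V_1 = 14.4 V.

Final answer: V_1 = 14.4 V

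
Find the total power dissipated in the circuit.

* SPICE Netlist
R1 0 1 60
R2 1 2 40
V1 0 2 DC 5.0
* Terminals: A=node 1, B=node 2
Nodal analysis, taking node 2 as the 0 V reference.
Source V1 fixes V_0 = 5 V.
KCL at each unknown node (sum of currents leaving = 0; resistances in Ω):
  Node 1: (V_1 - 5)/60 + (V_1 - 0)/40 = 0
Collecting terms: 0.04167 × V_1 = 0.08333  =>  V_1 = 2 V
Power in each resistor, P = (ΔV)²/R:
  P_R1 = (5 - 2)²/60 = 0.15 W
  P_R2 = (2 - 0)²/40 = 0.1 W
P_total = P_R1 + P_R2 = 0.25 W

Final answer: 0.25 W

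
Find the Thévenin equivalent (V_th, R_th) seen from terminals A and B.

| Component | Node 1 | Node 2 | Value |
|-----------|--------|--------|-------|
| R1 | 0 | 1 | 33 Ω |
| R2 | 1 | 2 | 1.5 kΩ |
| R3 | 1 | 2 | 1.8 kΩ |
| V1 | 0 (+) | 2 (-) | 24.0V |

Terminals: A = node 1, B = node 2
Step 1 — V_th is the open-circuit voltage V_A - V_B (nothing connected across the terminals).
Nodal analysis, taking node 2 as the 0 V reference.
Source V1 fixes V_0 = 24 V.
KCL at each unknown node (sum of currents leaving = 0; resistances in Ω):
  Node 1: (V_1 - 24)/33 + (V_1 - 0)/1500 + (V_1 - 0)/1800 = 0
Collecting terms: 0.03153 × V_1 = 0.7273  =>  V_1 = 23.07 V
V_th = V_1 - V_2 = 23.07 - 0 = 23.07 V
Step 2 — R_th: zero the source — replace V1 by a short circuit (node 2 merges into node 0) — and find the resistance seen between A (node 1) and B (node 0).
Reduce the network between node 1 (A) and node 0 (B) by series/parallel combination:
  Rp1 = R1 ‖ R2 ‖ R3 (parallel, all between nodes 0 and 1) = 1/(1/33 + 1/1500 + 1/1800) = 31.72 Ω
R_th = 31.72 Ω

Final answer: V_th = 23.07 V, R_th = 31.72 Ω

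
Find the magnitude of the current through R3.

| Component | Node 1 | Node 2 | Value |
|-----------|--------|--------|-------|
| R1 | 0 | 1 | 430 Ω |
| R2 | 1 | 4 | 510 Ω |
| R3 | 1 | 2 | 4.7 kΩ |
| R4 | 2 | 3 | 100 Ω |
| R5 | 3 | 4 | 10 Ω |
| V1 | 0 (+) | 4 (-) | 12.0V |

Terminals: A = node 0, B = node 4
Nodal analysis, taking node 4 as the 0 V reference.
Source V1 fixes V_0 = 12 V.
KCL at each unknown node (sum of currents leaving = 0; resistances in Ω):
  Node 1: (V_1 - 12)/430 + (V_1 - 0)/510 + (V_1 - V_2)/4700 = 0
  Node 2: (V_2 - V_1)/4700 + (V_2 - V_3)/100 = 0
  Node 3: (V_3 - V_2)/100 + (V_3 - 0)/10 = 0
Collecting terms (coefficients in siemens):
  0.004499·V_1 - 0.0002128·V_2 = 0.02791
  0.01021·V_2 - 0.0002128·V_1 - 0.01·V_3 = 0
  0.11·V_3 - 0.01·V_2 = 0
Solving these 3 simultaneous equations (Gaussian elimination) gives:
  V_1 = 6.209 V, V_2 = 0.142 V, V_3 = 0.01291 V
I_R3 = (V_1 - V_2)/R3 = (6.209 - 0.142)/4700 = 0.001291 A
|I_R3| = 0.001291 A

Final answer: |I_R3| = 0.001291 A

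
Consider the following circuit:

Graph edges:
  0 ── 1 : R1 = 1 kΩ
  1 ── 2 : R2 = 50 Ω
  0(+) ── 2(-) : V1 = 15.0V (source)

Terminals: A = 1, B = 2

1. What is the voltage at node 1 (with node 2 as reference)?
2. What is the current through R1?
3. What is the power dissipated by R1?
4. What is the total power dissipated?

Nodal analysis, taking node 2 as the 0 V reference.
Source V1 fixes V_0 = 15 V.
KCL at each unknown node (sum of currents leaving = 0; resistances in Ω):
  Node 1: (V_1 - 15)/1000 + (V_1 - 0)/50 = 0
Collecting terms: 0.021 × V_1 = 0.015  =>  V_1 = 0.7143 V
Part 1:
  Read off the nodal solution: V_1 = 0.7143 V
Part 2:
  I_R1 = (V_0 - V_1)/R1 = (15 - 0.7143)/1000 = 0.01429 A
  Magnitude: I_R1 = 0.01429 A
Part 3:
  I_R1 = (V_0 - V_1)/R1 = (15 - 0.7143)/1000 = 0.01429 A
  P_R1 = I_R1² × R1 = (0.01429)² × 1000 = 0.2041 W
Part 4:
  Power in each resistor, P = (ΔV)²/R:
    P_R1 = (15 - 0.7143)²/1000 = 0.2041 W
    P_R2 = (0.7143 - 0)²/50 = 0.0102 W
  P_total = P_R1 + P_R2 = 0.2143 W

Final answers:
1. V_1 = 0.7143 V
2. I_R1 = 0.01429 A
3. P_R1 = 0.2041 W
4. P_total = 0.2143 W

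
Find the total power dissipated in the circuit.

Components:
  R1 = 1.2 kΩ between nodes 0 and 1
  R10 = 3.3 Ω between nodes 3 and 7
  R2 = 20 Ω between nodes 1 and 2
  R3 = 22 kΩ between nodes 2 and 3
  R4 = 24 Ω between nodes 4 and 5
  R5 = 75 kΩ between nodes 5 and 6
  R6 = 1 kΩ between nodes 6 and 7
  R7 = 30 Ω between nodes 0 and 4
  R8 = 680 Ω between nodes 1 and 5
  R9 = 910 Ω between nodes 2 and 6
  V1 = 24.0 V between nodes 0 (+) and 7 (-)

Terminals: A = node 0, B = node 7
Nodal analysis, taking node 7 as the 0 V reference.
Source V1 fixes V_0 = 24 V.
KCL at each unknown node (sum of currents leaving = 0; resistances in Ω):
  Node 1: (V_1 - 24)/1200 + (V_1 - V_2)/20 + (V_1 - V_5)/680 = 0
  Node 2: (V_2 - V_1)/20 + (V_2 - V_3)/22000 + (V_2 - V_6)/910 = 0
  Node 3: (V_3 - V_2)/22000 + (V_3 - 0)/3.3 = 0
  Node 4: (V_4 - V_5)/24 + (V_4 - 24)/30 = 0
  Node 5: (V_5 - V_4)/24 + (V_5 - V_6)/75000 + (V_5 - V_1)/680 = 0
  Node 6: (V_6 - V_5)/75000 + (V_6 - 0)/1000 + (V_6 - V_2)/910 = 0
Collecting terms (coefficients in siemens):
  0.0523·V_1 - 0.05·V_2 - 0.001471·V_5 = 0.02
  0.05114·V_2 - 0.05·V_1 - 0.00004545·V_3 - 0.001099·V_6 = 0
  0.3031·V_3 - 0.00004545·V_2 = 0
  0.075·V_4 - 0.04167·V_5 = 0.8
  0.04315·V_5 - 0.001471·V_1 - 0.04167·V_4 - 0.00001333·V_6 = 0
  0.002112·V_6 - 0.001099·V_2 - 0.00001333·V_5 = 0
Solving these 6 simultaneous equations (Gaussian elimination) gives:
  V_1 = 19.13 V, V_2 = 18.92 V, V_3 = 0.002838 V, V_4 = 23.8 V
  V_5 = 23.63 V, V_6 = 9.993 V
Power in each resistor, P = (ΔV)²/R:
  P_R1 = (24 - 19.13)²/1200 = 0.01973 W
  P_R2 = (19.13 - 18.92)²/20 = 0.002277 W
  P_R3 = (18.92 - 0.002838)²/22000 = 0.01627 W
  P_R4 = (23.8 - 23.63)²/24 = 0.001109 W
  P_R5 = (23.63 - 9.993)²/75000 = 0.002481 W
  P_R6 = (9.993 - 0)²/1000 = 0.09986 W
  P_R7 = (24 - 23.8)²/30 = 0.001386 W
  P_R8 = (19.13 - 23.63)²/680 = 0.02976 W
  P_R9 = (18.92 - 9.993)²/910 = 0.08759 W
  P_R10 = (0.002838 - 0)²/3.3 = 0.00000244 W
P_total = P_R1 + P_R2 + P_R3 + P_R4 + P_R5 + P_R6 + P_R7 + P_R8 + P_R9 + P_R10 = 0.2605 W

Final answer: 0.2605 W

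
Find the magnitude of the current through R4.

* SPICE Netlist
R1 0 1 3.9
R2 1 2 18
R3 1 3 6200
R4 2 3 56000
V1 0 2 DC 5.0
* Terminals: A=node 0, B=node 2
Nodal analysis, taking node 2 as the 0 V reference.
Source V1 fixes V_0 = 5 V.
KCL at each unknown node (sum of currents leaving = 0; resistances in Ω):
  Node 1: (V_1 - 5)/3.9 + (V_1 - 0)/18 + (V_1 - V_3)/6200 = 0
  Node 3: (V_3 - V_1)/6200 + (V_3 - 0)/56000 = 0
Collecting terms (coefficients in siemens):
  0.3121·V_1 - 0.0001613·V_3 = 1.282
  0.0001791·V_3 - 0.0001613·V_1 = 0
Determinant D = (0.3121)(0.0001791) - (-0.0001613)(-0.0001613) = 0.00005589
V_1 = [(1.282)(0.0001791) - (-0.0001613)(0)]/D = 4.109 V
V_3 = [(0.3121)(0) - (1.282)(-0.0001613)]/D = 3.7 V
I_R4 = (V_2 - V_3)/R4 = (0 - 3.7)/56000 = -0.00006607 A
|I_R4| = 0.00006607 A

Final answer: |I_R4| = 6.607e-05 A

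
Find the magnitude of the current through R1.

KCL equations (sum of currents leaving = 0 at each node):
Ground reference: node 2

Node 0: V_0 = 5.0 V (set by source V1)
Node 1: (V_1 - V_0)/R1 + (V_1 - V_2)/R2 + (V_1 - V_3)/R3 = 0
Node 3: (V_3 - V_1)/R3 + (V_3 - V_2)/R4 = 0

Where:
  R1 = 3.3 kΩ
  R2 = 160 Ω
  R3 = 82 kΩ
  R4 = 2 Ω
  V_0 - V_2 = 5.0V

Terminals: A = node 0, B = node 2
Nodal analysis, taking node 2 as the 0 V reference.
Source V1 fixes V_0 = 5 V.
KCL at each unknown node (sum of currents leaving = 0; resistances in Ω):
  Node 1: (V_1 - 5)/3300 + (V_1 - 0)/160 + (V_1 - V_3)/82000 = 0
  Node 3: (V_3 - V_1)/82000 + (V_3 - 0)/2 = 0
Collecting terms (coefficients in siemens):
  0.006565·V_1 - 0.0000122·V_3 = 0.001515
  0.5·V_3 - 0.0000122·V_1 = 0
Determinant D = (0.006565)(0.5) - (-0.0000122)(-0.0000122) = 0.003283
V_1 = [(0.001515)(0.5) - (-0.0000122)(0)]/D = 0.2308 V
V_3 = [(0.006565)(0) - (0.001515)(-0.0000122)]/D = 0.000005629 V
I_R1 = (V_0 - V_1)/R1 = (5 - 0.2308)/3300 = 0.001445 A
|I_R1| = 0.001445 A

Final answer: |I_R1| = 0.001445 A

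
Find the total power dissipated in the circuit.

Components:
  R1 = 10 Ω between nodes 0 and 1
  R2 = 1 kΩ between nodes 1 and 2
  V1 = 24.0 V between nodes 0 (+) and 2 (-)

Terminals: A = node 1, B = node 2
Nodal analysis, taking node 2 as the 0 V reference.
Source V1 fixes V_0 = 24 V.
KCL at each unknown node (sum of currents leaving = 0; resistances in Ω):
  Node 1: (V_1 - 24)/10 + (V_1 - 0)/1000 = 0
Collecting terms: 0.101 × V_1 = 2.4  =>  V_1 = 23.76 V
Power in each resistor, P = (ΔV)²/R:
  P_R1 = (24 - 23.76)²/10 = 0.005647 W
  P_R2 = (23.76 - 0)²/1000 = 0.5647 W
P_total = P_R1 + P_R2 = 0.5703 W

Final answer: 0.5703 W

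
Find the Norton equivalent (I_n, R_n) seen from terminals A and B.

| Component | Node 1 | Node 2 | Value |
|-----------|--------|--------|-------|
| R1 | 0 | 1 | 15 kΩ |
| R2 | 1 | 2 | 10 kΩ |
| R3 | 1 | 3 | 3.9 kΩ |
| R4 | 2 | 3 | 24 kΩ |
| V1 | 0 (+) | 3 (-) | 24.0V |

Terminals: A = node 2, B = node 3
Find the Thévenin equivalent first; then I_n = V_th/R_th and R_n = R_th.
Step 1 — V_th is the open-circuit voltage V_A - V_B (nothing connected across the terminals).
Nodal analysis, taking node 3 as the 0 V reference.
Source V1 fixes V_0 = 24 V.
KCL at each unknown node (sum of currents leaving = 0; resistances in Ω):
  Node 1: (V_1 - 24)/15000 + (V_1 - V_2)/10000 + (V_1 - 0)/3900 = 0
  Node 2: (V_2 - V_1)/10000 + (V_2 - 0)/24000 = 0
Collecting terms (coefficients in siemens):
  0.0004231·V_1 - 0.0001·V_2 = 0.0016
  0.0001417·V_2 - 0.0001·V_1 = 0
Determinant D = (0.0004231)(0.0001417) - (-0.0001)(-0.0001) = 0.00000004994
V_1 = [(0.0016)(0.0001417) - (-0.0001)(0)]/D = 4.539 V
V_2 = [(0.0004231)(0) - (0.0016)(-0.0001)]/D = 3.204 V
V_th = V_2 - V_3 = 3.204 - 0 = 3.204 V
Step 2 — R_th: zero the source — replace V1 by a short circuit (node 3 merges into node 0) — and find the resistance seen between A (node 2) and B (node 0).
Reduce the network between node 2 (A) and node 0 (B) by series/parallel combination:
  Rp1 = R1 ‖ R3 (parallel, both between nodes 0 and 1) = 1/(1/15000 + 1/3900) = 3095 Ω
  Rs1 = R2 + Rp1 (series, joined only at node 1) = 10000 + 3095 = 13100 Ω
  Rp2 = R4 ‖ Rs1 (parallel, both between nodes 0 and 2) = 1/(1/24000 + 1/13100) = 8472 Ω
R_th = 8.472 kΩ
I_n = V_th/R_th = 3.204/8472 = 0.0003782 A, and R_n = R_th = 8.472 kΩ

Final answer: I_n = 0.0003782 A, R_n = 8.472 kΩ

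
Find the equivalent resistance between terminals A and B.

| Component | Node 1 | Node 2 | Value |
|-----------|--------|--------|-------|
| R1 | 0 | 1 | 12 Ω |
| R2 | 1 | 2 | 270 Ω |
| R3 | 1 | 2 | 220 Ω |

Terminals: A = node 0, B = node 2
Reduce the network between node 0 (A) and node 2 (B) by series/parallel combination:
  Rp1 = R2 ‖ R3 (parallel, both between nodes 1 and 2) = 1/(1/270 + 1/220) = 121.2 Ω
  Rs1 = R1 + Rp1 (series, joined only at node 1) = 12 + 121.2 = 133.2 Ω
R_eq = 133.2 Ω

Final answer: 133.2 Ω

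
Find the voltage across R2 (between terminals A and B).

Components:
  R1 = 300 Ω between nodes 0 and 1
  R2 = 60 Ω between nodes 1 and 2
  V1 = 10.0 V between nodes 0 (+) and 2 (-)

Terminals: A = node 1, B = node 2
R1 and R2 are in series across V1 (node 0 → node 1 → node 2), and the output A–B is taken across R2, so this is a voltage divider.
Series current: I = V1/(R1 + R2) = 10/(300 + 60) = 10/360 = 0.02778 A
V_R2 = I × R2 = V1 × R2/(R1 + R2) = 10 × 60/360 = 1.667 V

Final answer: 1.667 V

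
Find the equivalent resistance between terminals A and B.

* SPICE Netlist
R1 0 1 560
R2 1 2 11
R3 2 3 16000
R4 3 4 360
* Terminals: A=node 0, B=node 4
Reduce the network between node 0 (A) and node 4 (B) by series/parallel combination:
  Rs1 = R1 + R2 (series, joined only at node 1) = 560 + 11 = 571 Ω
  Rs2 = R3 + Rs1 (series, joined only at node 2) = 16000 + 571 = 16570 Ω
  Rs3 = R4 + Rs2 (series, joined only at node 3) = 360 + 16570 = 16930 Ω
R_eq = 16.93 kΩ

Final answer: 16.93 kΩ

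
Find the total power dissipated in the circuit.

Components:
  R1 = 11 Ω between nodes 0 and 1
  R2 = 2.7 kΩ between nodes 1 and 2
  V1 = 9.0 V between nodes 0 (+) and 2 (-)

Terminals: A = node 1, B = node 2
Nodal analysis, taking node 2 as the 0 V reference.
Source V1 fixes V_0 = 9 V.
KCL at each unknown node (sum of currents leaving = 0; resistances in Ω):
  Node 1: (V_1 - 9)/11 + (V_1 - 0)/2700 = 0
Collecting terms: 0.09128 × V_1 = 0.8182  =>  V_1 = 8.963 V
Power in each resistor, P = (ΔV)²/R:
  P_R1 = (9 - 8.963)²/11 = 0.0001212 W
  P_R2 = (8.963 - 0)²/2700 = 0.02976 W
P_total = P_R1 + P_R2 = 0.02988 W

Final answer: 0.02988 W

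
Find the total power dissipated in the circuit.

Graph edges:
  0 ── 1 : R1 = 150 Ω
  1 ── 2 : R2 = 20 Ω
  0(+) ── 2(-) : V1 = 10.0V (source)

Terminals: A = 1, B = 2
Nodal analysis, taking node 2 as the 0 V reference.
Source V1 fixes V_0 = 10 V.
KCL at each unknown node (sum of currents leaving = 0; resistances in Ω):
  Node 1: (V_1 - 10)/150 + (V_1 - 0)/20 = 0
Collecting terms: 0.05667 × V_1 = 0.06667  =>  V_1 = 1.176 V
Power in each resistor, P = (ΔV)²/R:
  P_R1 = (10 - 1.176)²/150 = 0.519 W
  P_R2 = (1.176 - 0)²/20 = 0.0692 W
P_total = P_R1 + P_R2 = 0.5882 W

Final answer: 0.5882 W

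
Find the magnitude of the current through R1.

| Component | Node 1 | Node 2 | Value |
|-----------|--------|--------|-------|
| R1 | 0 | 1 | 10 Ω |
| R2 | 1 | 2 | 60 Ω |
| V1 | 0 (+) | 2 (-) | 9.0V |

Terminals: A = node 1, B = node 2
Nodal analysis, taking node 2 as the 0 V reference.
Source V1 fixes V_0 = 9 V.
KCL at each unknown node (sum of currents leaving = 0; resistances in Ω):
  Node 1: (V_1 - 9)/10 + (V_1 - 0)/60 = 0
Collecting terms: 0.1167 × V_1 = 0.9  =>  V_1 = 7.714 V
I_R1 = (V_0 - V_1)/R1 = (9 - 7.714)/10 = 0.1286 A
|I_R1| = 0.1286 A

Final answer: |I_R1| = 0.1286 A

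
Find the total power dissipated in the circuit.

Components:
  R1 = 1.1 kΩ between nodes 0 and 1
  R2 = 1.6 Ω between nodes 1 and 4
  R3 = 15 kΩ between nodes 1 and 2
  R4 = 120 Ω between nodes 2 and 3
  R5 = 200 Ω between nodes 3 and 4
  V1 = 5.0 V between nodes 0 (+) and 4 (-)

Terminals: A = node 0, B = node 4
Nodal analysis, taking node 4 as the 0 V reference.
Source V1 fixes V_0 = 5 V.
KCL at each unknown node (sum of currents leaving = 0; resistances in Ω):
  Node 1: (V_1 - 5)/1100 + (V_1 - 0)/1.6 + (V_1 - V_2)/15000 = 0
  Node 2: (V_2 - V_1)/15000 + (V_2 - V_3)/120 = 0
  Node 3: (V_3 - V_2)/120 + (V_3 - 0)/200 = 0
Collecting terms (coefficients in siemens):
  0.626·V_1 - 0.00006667·V_2 = 0.004545
  0.0084·V_2 - 0.00006667·V_1 - 0.008333·V_3 = 0
  0.01333·V_3 - 0.008333·V_2 = 0
Solving these 3 simultaneous equations (Gaussian elimination) gives:
  V_1 = 0.007261 V, V_2 = 0.0001517 V, V_3 = 0.0000948 V
Power in each resistor, P = (ΔV)²/R:
  P_R1 = (5 - 0.007261)²/1100 = 0.02266 W
  P_R2 = (0.007261 - 0)²/1.6 = 0.00003296 W
  P_R3 = (0.007261 - 0.0001517)²/15000 = 0.00000000337 W
  P_R4 = (0.0001517 - 0.0000948)²/120 = 0.00000000002696 W
  P_R5 = (0.0000948 - 0)²/200 = 0.00000000004493 W
P_total = P_R1 + P_R2 + P_R3 + P_R4 + P_R5 = 0.02269 W

Final answer: 0.02269 W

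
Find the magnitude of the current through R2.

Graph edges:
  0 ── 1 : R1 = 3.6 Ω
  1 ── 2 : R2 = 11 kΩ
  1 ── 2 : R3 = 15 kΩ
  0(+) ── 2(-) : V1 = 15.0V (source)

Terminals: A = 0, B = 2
Nodal analysis, taking node 2 as the 0 V reference.
Source V1 fixes V_0 = 15 V.
KCL at each unknown node (sum of currents leaving = 0; resistances in Ω):
  Node 1: (V_1 - 15)/3.6 + (V_1 - 0)/11000 + (V_1 - 0)/15000 = 0
Collecting terms: 0.2779 × V_1 = 4.167  =>  V_1 = 14.99 V
I_R2 = (V_1 - V_2)/R2 = (14.99 - 0)/11000 = 0.001363 A
|I_R2| = 0.001363 A

Final answer: |I_R2| = 0.001363 A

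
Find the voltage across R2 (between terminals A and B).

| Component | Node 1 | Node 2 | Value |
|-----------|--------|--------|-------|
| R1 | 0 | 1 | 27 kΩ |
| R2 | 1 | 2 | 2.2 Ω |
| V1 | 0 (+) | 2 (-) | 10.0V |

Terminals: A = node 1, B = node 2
R1 and R2 are in series across V1 (node 0 → node 1 → node 2), and the output A–B is taken across R2, so this is a voltage divider.
Series current: I = V1/(R1 + R2) = 10/(27000 + 2.2) = 10/27000 = 0.0003703 A
V_R2 = I × R2 = V1 × R2/(R1 + R2) = 10 × 2.2/27000 = 0.0008147 V

Final answer: 0.0008147 V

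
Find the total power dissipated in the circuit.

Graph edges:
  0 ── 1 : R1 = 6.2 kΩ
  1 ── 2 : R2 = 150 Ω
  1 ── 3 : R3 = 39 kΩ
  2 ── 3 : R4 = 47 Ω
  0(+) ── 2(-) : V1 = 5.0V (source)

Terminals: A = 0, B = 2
Nodal analysis, taking node 2 as the 0 V reference.
Source V1 fixes V_0 = 5 V.
KCL at each unknown node (sum of currents leaving = 0; resistances in Ω):
  Node 1: (V_1 - 5)/6200 + (V_1 - 0)/150 + (V_1 - V_3)/39000 = 0
  Node 3: (V_3 - V_1)/39000 + (V_3 - 0)/47 = 0
Collecting terms (coefficients in siemens):
  0.006854·V_1 - 0.00002564·V_3 = 0.0008065
  0.0213·V_3 - 0.00002564·V_1 = 0
Determinant D = (0.006854)(0.0213) - (-0.00002564)(-0.00002564) = 0.000146
V_1 = [(0.0008065)(0.0213) - (-0.00002564)(0)]/D = 0.1177 V
V_3 = [(0.006854)(0) - (0.0008065)(-0.00002564)]/D = 0.0001416 V
Power in each resistor, P = (ΔV)²/R:
  P_R1 = (5 - 0.1177)²/6200 = 0.003845 W
  P_R2 = (0.1177 - 0)²/150 = 0.00009231 W
  P_R3 = (0.1177 - 0.0001416)²/39000 = 0.0000003542 W
  P_R4 = (0 - 0.0001416)²/47 = 0.0000000004268 W
P_total = P_R1 + P_R2 + P_R3 + P_R4 = 0.003937 W

Final answer: 0.003937 W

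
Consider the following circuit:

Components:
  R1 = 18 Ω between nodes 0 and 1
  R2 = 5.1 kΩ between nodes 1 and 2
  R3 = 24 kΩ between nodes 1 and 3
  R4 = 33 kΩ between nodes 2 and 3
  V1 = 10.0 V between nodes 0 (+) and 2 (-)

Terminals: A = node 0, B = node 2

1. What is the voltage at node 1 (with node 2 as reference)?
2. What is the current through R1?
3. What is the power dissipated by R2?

Nodal analysis, taking node 2 as the 0 V reference.
Source V1 fixes V_0 = 10 V.
KCL at each unknown node (sum of currents leaving = 0; resistances in Ω):
  Node 1: (V_1 - 10)/18 + (V_1 - 0)/5100 + (V_1 - V_3)/24000 = 0
  Node 3: (V_3 - V_1)/24000 + (V_3 - 0)/33000 = 0
Collecting terms (coefficients in siemens):
  0.05579·V_1 - 0.00004167·V_3 = 0.5556
  0.00007197·V_3 - 0.00004167·V_1 = 0
Determinant D = (0.05579)(0.00007197) - (-0.00004167)(-0.00004167) = 0.000004014
V_1 = [(0.5556)(0.00007197) - (-0.00004167)(0)]/D = 9.962 V
V_3 = [(0.05579)(0) - (0.5556)(-0.00004167)]/D = 5.767 V
Part 1:
  Read off the nodal solution: V_1 = 9.962 V
Part 2:
  I_R1 = (V_0 - V_1)/R1 = (10 - 9.962)/18 = 0.002128 A
  Magnitude: I_R1 = 0.002128 A
Part 3:
  I_R2 = (V_1 - V_2)/R2 = (9.962 - 0)/5100 = 0.001953 A
  P_R2 = I_R2² × R2 = (0.001953)² × 5100 = 0.01946 W

Final answers:
1. V_1 = 9.962 V
2. I_R1 = 0.002128 A
3. P_R2 = 0.01946 W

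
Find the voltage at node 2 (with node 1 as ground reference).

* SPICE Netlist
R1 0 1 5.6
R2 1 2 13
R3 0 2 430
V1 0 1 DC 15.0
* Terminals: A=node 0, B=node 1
Nodal analysis, taking node 1 as the 0 V reference.
Source V1 fixes V_0 = 15 V.
KCL at each unknown node (sum of currents leaving = 0; resistances in Ω):
  Node 2: (V_2 - 0)/13 + (V_2 - 15)/430 = 0
Collecting terms: 0.07925 × V_2 = 0.03488  =>  V_2 = 0.4402 V
The requested potential is V_2 = 0.4402 V.

Final answer: V_2 = 0.4402 V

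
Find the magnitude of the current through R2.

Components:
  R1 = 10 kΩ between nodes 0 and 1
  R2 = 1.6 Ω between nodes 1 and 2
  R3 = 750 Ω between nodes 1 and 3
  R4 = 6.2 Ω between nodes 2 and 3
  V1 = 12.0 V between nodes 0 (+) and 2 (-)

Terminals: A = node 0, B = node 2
Nodal analysis, taking node 2 as the 0 V reference.
Source V1 fixes V_0 = 12 V.
KCL at each unknown node (sum of currents leaving = 0; resistances in Ω):
  Node 1: (V_1 - 12)/10000 + (V_1 - 0)/1.6 + (V_1 - V_3)/750 = 0
  Node 3: (V_3 - V_1)/750 + (V_3 - 0)/6.2 = 0
Collecting terms (coefficients in siemens):
  0.6264·V_1 - 0.001333·V_3 = 0.0012
  0.1626·V_3 - 0.001333·V_1 = 0
Determinant D = (0.6264)(0.1626) - (-0.001333)(-0.001333) = 0.1019
V_1 = [(0.0012)(0.1626) - (-0.001333)(0)]/D = 0.001916 V
V_3 = [(0.6264)(0) - (0.0012)(-0.001333)]/D = 0.00001571 V
I_R2 = (V_1 - V_2)/R2 = (0.001916 - 0)/1.6 = 0.001197 A
|I_R2| = 0.001197 A

Final answer: |I_R2| = 0.001197 A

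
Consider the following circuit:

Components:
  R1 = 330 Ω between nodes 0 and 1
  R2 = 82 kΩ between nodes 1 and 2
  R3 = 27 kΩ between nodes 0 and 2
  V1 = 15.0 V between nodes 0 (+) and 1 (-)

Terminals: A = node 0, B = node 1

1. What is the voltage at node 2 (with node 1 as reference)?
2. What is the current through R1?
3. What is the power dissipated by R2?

Nodal analysis, taking node 1 as the 0 V reference.
Source V1 fixes V_0 = 15 V.
KCL at each unknown node (sum of currents leaving = 0; resistances in Ω):
  Node 2: (V_2 - 0)/82000 + (V_2 - 15)/27000 = 0
Collecting terms: 0.00004923 × V_2 = 0.0005556  =>  V_2 = 11.28 V
Part 1:
  Read off the nodal solution: V_2 = 11.28 V
Part 2:
  I_R1 = (V_0 - V_1)/R1 = (15 - 0)/330 = 0.04545 A
  Magnitude: I_R1 = 0.04545 A
Part 3:
  I_R2 = (V_1 - V_2)/R2 = (0 - 11.28)/82000 = -0.0001376 A
  P_R2 = I_R2² × R2 = (-0.0001376)² × 82000 = 0.001553 W

Final answers:
1. V_2 = 11.28 V
2. I_R1 = 0.04545 A
3. P_R2 = 0.001553 W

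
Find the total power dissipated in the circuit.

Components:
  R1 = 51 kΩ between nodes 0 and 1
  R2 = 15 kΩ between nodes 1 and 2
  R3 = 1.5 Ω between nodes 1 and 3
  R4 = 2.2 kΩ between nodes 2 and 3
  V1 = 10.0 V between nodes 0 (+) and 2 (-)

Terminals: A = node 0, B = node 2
Nodal analysis, taking node 2 as the 0 V reference.
Source V1 fixes V_0 = 10 V.
KCL at each unknown node (sum of currents leaving = 0; resistances in Ω):
  Node 1: (V_1 - 10)/51000 + (V_1 - 0)/15000 + (V_1 - V_3)/1.5 = 0
  Node 3: (V_3 - V_1)/1.5 + (V_3 - 0)/2200 = 0
Collecting terms (coefficients in siemens):
  0.6668·V_1 - 0.6667·V_3 = 0.0001961
  0.6671·V_3 - 0.6667·V_1 = 0
Determinant D = (0.6668)(0.6671) - (-0.6667)(-0.6667) = 0.0003606
V_1 = [(0.0001961)(0.6671) - (-0.6667)(0)]/D = 0.3628 V
V_3 = [(0.6668)(0) - (0.0001961)(-0.6667)]/D = 0.3625 V
Power in each resistor, P = (ΔV)²/R:
  P_R1 = (10 - 0.3628)²/51000 = 0.001821 W
  P_R2 = (0.3628 - 0)²/15000 = 0.000008773 W
  P_R3 = (0.3628 - 0.3625)²/1.5 = 0.00000004073 W
  P_R4 = (0 - 0.3625)²/2200 = 0.00005974 W
P_total = P_R1 + P_R2 + P_R3 + P_R4 = 0.00189 W

Final answer: 0.00189 W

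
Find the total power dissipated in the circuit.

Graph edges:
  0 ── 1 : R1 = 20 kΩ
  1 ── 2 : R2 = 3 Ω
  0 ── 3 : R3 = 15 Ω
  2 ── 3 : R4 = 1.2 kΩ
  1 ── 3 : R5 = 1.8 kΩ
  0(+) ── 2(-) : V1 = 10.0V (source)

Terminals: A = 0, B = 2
Nodal analysis, taking node 2 as the 0 V reference.
Source V1 fixes V_0 = 10 V.
KCL at each unknown node (sum of currents leaving = 0; resistances in Ω):
  Node 1: (V_1 - 10)/20000 + (V_1 - 0)/3 + (V_1 - V_3)/1800 = 0
  Node 3: (V_3 - 10)/15 + (V_3 - 0)/1200 + (V_3 - V_1)/1800 = 0
Collecting terms (coefficients in siemens):
  0.3339·V_1 - 0.0005556·V_3 = 0.0005
  0.06806·V_3 - 0.0005556·V_1 = 0.6667
Determinant D = (0.3339)(0.06806) - (-0.0005556)(-0.0005556) = 0.02273
V_1 = [(0.0005)(0.06806) - (-0.0005556)(0.6667)]/D = 0.01779 V
V_3 = [(0.3339)(0.6667) - (0.0005)(-0.0005556)]/D = 9.796 V
Power in each resistor, P = (ΔV)²/R:
  P_R1 = (10 - 0.01779)²/20000 = 0.004982 W
  P_R2 = (0.01779 - 0)²/3 = 0.0001055 W
  P_R3 = (10 - 9.796)²/15 = 0.002773 W
  P_R4 = (0 - 9.796)²/1200 = 0.07997 W
  P_R5 = (0.01779 - 9.796)²/1800 = 0.05312 W
P_total = P_R1 + P_R2 + P_R3 + P_R4 + P_R5 = 0.1409 W

Final answer: 0.1409 W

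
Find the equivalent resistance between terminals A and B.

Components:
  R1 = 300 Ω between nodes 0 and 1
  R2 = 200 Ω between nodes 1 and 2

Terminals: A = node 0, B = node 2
Reduce the network between node 0 (A) and node 2 (B) by series/parallel combination:
  Rs1 = R1 + R2 (series, joined only at node 1) = 300 + 200 = 500 Ω
R_eq = 500 Ω

Final answer: 500 Ω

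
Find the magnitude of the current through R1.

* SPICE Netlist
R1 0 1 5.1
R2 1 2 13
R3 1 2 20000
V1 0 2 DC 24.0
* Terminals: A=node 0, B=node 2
Nodal analysis, taking node 2 as the 0 V reference.
Source V1 fixes V_0 = 24 V.
KCL at each unknown node (sum of currents leaving = 0; resistances in Ω):
  Node 1: (V_1 - 24)/5.1 + (V_1 - 0)/13 + (V_1 - 0)/20000 = 0
Collecting terms: 0.2731 × V_1 = 4.706  =>  V_1 = 17.23 V
I_R1 = (V_0 - V_1)/R1 = (24 - 17.23)/5.1 = 1.327 A
|I_R1| = 1.327 A

Final answer: |I_R1| = 1.327 A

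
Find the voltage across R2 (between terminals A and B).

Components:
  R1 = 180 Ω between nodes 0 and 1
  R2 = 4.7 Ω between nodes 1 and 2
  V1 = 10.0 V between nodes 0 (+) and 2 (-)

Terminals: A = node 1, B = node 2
R1 and R2 are in series across V1 (node 0 → node 1 → node 2), and the output A–B is taken across R2, so this is a voltage divider.
Series current: I = V1/(R1 + R2) = 10/(180 + 4.7) = 10/184.7 = 0.05414 A
V_R2 = I × R2 = V1 × R2/(R1 + R2) = 10 × 4.7/184.7 = 0.2545 V

Final answer: 0.2545 V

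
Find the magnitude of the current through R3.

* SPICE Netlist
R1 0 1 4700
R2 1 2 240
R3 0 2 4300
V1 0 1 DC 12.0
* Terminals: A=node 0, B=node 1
Nodal analysis, taking node 1 as the 0 V reference.
Source V1 fixes V_0 = 12 V.
KCL at each unknown node (sum of currents leaving = 0; resistances in Ω):
  Node 2: (V_2 - 0)/240 + (V_2 - 12)/4300 = 0
Collecting terms: 0.004399 × V_2 = 0.002791  =>  V_2 = 0.6344 V
I_R3 = (V_0 - V_2)/R3 = (12 - 0.6344)/4300 = 0.002643 A
|I_R3| = 0.002643 A

Final answer: |I_R3| = 0.002643 A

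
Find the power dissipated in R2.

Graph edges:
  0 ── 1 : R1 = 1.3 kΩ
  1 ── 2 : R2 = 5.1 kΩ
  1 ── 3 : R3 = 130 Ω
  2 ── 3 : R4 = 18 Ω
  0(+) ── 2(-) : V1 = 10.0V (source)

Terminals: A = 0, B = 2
Nodal analysis, taking node 2 as the 0 V reference.
Source V1 fixes V_0 = 10 V.
KCL at each unknown node (sum of currents leaving = 0; resistances in Ω):
  Node 1: (V_1 - 10)/1300 + (V_1 - 0)/5100 + (V_1 - V_3)/130 = 0
  Node 3: (V_3 - V_1)/130 + (V_3 - 0)/18 = 0
Collecting terms (coefficients in siemens):
  0.008658·V_1 - 0.007692·V_3 = 0.007692
  0.06325·V_3 - 0.007692·V_1 = 0
Determinant D = (0.008658)(0.06325) - (-0.007692)(-0.007692) = 0.0004884
V_1 = [(0.007692)(0.06325) - (-0.007692)(0)]/D = 0.9961 V
V_3 = [(0.008658)(0) - (0.007692)(-0.007692)]/D = 0.1212 V
I_R2 = (V_1 - V_2)/R2 = (0.9961 - 0)/5100 = 0.0001953 A
P_R2 = I_R2² × R2 = (0.0001953)² × 5100 = 0.0001946 W

Final answer: 0.0001946 W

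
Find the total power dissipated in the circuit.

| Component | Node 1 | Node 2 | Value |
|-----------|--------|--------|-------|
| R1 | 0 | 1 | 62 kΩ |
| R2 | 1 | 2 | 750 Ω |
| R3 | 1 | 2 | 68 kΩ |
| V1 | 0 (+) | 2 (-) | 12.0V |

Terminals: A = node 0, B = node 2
Nodal analysis, taking node 2 as the 0 V reference.
Source V1 fixes V_0 = 12 V.
KCL at each unknown node (sum of currents leaving = 0; resistances in Ω):
  Node 1: (V_1 - 12)/62000 + (V_1 - 0)/750 + (V_1 - 0)/68000 = 0
Collecting terms: 0.001364 × V_1 = 0.0001935  =>  V_1 = 0.1419 V
Power in each resistor, P = (ΔV)²/R:
  P_R1 = (12 - 0.1419)²/62000 = 0.002268 W
  P_R2 = (0.1419 - 0)²/750 = 0.00002684 W
  P_R3 = (0.1419 - 0)²/68000 = 0.000000296 W
P_total = P_R1 + P_R2 + P_R3 = 0.002295 W

Final answer: 0.002295 W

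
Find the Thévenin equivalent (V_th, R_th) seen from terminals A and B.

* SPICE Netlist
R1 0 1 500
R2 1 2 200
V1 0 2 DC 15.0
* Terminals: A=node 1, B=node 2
Step 1 — V_th is the open-circuit voltage V_A - V_B (nothing connected across the terminals).
Nodal analysis, taking node 2 as the 0 V reference.
Source V1 fixes V_0 = 15 V.
KCL at each unknown node (sum of currents leaving = 0; resistances in Ω):
  Node 1: (V_1 - 15)/500 + (V_1 - 0)/200 = 0
Collecting terms: 0.007 × V_1 = 0.03  =>  V_1 = 4.286 V
V_th = V_1 - V_2 = 4.286 - 0 = 4.286 V
Step 2 — R_th: zero the source — replace V1 by a short circuit (node 2 merges into node 0) — and find the resistance seen between A (node 1) and B (node 0).
Reduce the network between node 1 (A) and node 0 (B) by series/parallel combination:
  Rp1 = R1 ‖ R2 (parallel, both between nodes 0 and 1) = 1/(1/500 + 1/200) = 142.9 Ω
R_th = 142.9 Ω

Final answer: V_th = 4.286 V, R_th = 142.9 Ω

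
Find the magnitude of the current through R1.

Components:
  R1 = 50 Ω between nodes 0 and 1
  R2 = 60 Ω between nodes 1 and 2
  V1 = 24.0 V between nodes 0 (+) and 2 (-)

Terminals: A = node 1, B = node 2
Nodal analysis, taking node 2 as the 0 V reference.
Source V1 fixes V_0 = 24 V.
KCL at each unknown node (sum of currents leaving = 0; resistances in Ω):
  Node 1: (V_1 - 24)/50 + (V_1 - 0)/60 = 0
Collecting terms: 0.03667 × V_1 = 0.48  =>  V_1 = 13.09 V
I_R1 = (V_0 - V_1)/R1 = (24 - 13.09)/50 = 0.2182 A
|I_R1| = 0.2182 A

Final answer: |I_R1| = 0.2182 A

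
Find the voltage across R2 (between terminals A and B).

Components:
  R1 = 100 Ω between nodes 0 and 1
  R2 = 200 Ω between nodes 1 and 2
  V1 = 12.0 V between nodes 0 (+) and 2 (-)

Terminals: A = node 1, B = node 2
R1 and R2 are in series across V1 (node 0 → node 1 → node 2), and the output A–B is taken across R2, so this is a voltage divider.
Series current: I = V1/(R1 + R2) = 12/(100 + 200) = 12/300 = 0.04 A
V_R2 = I × R2 = V1 × R2/(R1 + R2) = 12 × 200/300 = 8 V

Final answer: 8 V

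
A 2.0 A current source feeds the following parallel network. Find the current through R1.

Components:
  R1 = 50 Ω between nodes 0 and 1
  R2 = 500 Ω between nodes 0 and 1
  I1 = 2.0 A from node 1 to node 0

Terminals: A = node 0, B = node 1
All resistors sit directly between nodes 0 and 1, so they are in parallel and share one voltage V; the full source current 2 A splits among them.
1/R_par = 1/50 + 1/500 = 0.022 S  =>  R_par = 45.45 Ω
V = I × R_par = 2 × 45.45 = 90.91 V
I_R1 = V/R1 = 90.91/50 = 1.818 A

Final answer: 1.818 A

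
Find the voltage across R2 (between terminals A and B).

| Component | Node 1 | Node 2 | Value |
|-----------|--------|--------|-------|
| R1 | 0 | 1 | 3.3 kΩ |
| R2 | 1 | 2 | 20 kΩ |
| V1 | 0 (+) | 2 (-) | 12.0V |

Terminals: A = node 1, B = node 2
R1 and R2 are in series across V1 (node 0 → node 1 → node 2), and the output A–B is taken across R2, so this is a voltage divider.
Series current: I = V1/(R1 + R2) = 12/(3300 + 20000) = 12/23300 = 0.000515 A
V_R2 = I × R2 = V1 × R2/(R1 + R2) = 12 × 20000/23300 = 10.3 V

Final answer: 10.3 V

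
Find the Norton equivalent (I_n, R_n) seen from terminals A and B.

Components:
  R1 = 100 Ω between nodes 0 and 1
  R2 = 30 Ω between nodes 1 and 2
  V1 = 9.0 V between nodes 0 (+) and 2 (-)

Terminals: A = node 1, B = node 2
Find the Thévenin equivalent first; then I_n = V_th/R_th and R_n = R_th.
Step 1 — V_th is the open-circuit voltage V_A - V_B (nothing connected across the terminals).
Nodal analysis, taking node 2 as the 0 V reference.
Source V1 fixes V_0 = 9 V.
KCL at each unknown node (sum of currents leaving = 0; resistances in Ω):
  Node 1: (V_1 - 9)/100 + (V_1 - 0)/30 = 0
Collecting terms: 0.04333 × V_1 = 0.09  =>  V_1 = 2.077 V
V_th = V_1 - V_2 = 2.077 - 0 = 2.077 V
Step 2 — R_th: zero the source — replace V1 by a short circuit (node 2 merges into node 0) — and find the resistance seen between A (node 1) and B (node 0).
Reduce the network between node 1 (A) and node 0 (B) by series/parallel combination:
  Rp1 = R1 ‖ R2 (parallel, both between nodes 0 and 1) = 1/(1/100 + 1/30) = 23.08 Ω
R_th = 23.08 Ω
I_n = V_th/R_th = 2.077/23.08 = 0.09 A, and R_n = R_th = 23.08 Ω

Final answer: I_n = 0.09 A, R_n = 23.08 Ω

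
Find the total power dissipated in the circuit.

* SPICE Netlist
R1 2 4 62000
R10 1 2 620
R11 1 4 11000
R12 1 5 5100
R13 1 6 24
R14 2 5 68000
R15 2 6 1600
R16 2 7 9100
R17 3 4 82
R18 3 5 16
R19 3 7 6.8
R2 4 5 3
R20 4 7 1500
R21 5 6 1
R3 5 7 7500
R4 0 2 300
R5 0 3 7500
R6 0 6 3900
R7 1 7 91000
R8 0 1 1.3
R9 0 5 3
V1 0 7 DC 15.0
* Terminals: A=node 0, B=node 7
Nodal analysis, taking node 7 as the 0 V reference.
Source V1 fixes V_0 = 15 V.
KCL at each unknown node (sum of currents leaving = 0; resistances in Ω):
  Node 1: (V_1 - 0)/91000 + (V_1 - 15)/1.3 + (V_1 - V_2)/620 + (V_1 - V_4)/11000 + (V_1 - V_5)/5100 + (V_1 - V_6)/24 = 0
  Node 2: (V_2 - V_4)/62000 + (V_2 - 15)/300 + (V_2 - V_1)/620 + (V_2 - V_5)/68000 + (V_2 - V_6)/1600 + (V_2 - 0)/9100 = 0
  Node 3: (V_3 - 15)/7500 + (V_3 - V_4)/82 + (V_3 - V_5)/16 + (V_3 - 0)/6.8 = 0
  Node 4: (V_4 - V_2)/62000 + (V_4 - V_5)/3 + (V_4 - V_1)/11000 + (V_4 - V_3)/82 + (V_4 - 0)/1500 = 0
  Node 5: (V_5 - V_4)/3 + (V_5 - 0)/7500 + (V_5 - 15)/3 + (V_5 - V_1)/5100 + (V_5 - V_2)/68000 + (V_5 - V_3)/16 + (V_5 - V_6)/1 = 0
  Node 6: (V_6 - 15)/3900 + (V_6 - V_1)/24 + (V_6 - V_2)/1600 + (V_6 - V_5)/1 = 0
Collecting terms (coefficients in siemens):
  0.8128·V_1 - 0.001613·V_2 - 0.00009091·V_4 - 0.0001961·V_5 - 0.04167·V_6 = 11.54
  0.005712·V_2 - 0.001613·V_1 - 0.00001613·V_4 - 0.00001471·V_5 - 0.000625·V_6 = 0.05
  0.2219·V_3 - 0.0122·V_4 - 0.0625·V_5 = 0.002
  0.3463·V_4 - 0.00009091·V_1 - 0.00001613·V_2 - 0.0122·V_3 - 0.3333·V_5 = 0
  1.73·V_5 - 0.0001961·V_1 - 0.00001471·V_2 - 0.0625·V_3 - 0.3333·V_4 - 1·V_6 = 5
  1.043·V_6 - 0.04167·V_1 - 0.000625·V_2 - 1·V_5 = 0.003846
Solving these 6 simultaneous equations (Gaussian elimination) gives:
  V_1 = 14.91 V, V_2 = 14.49 V, V_3 = 4.441 V, V_4 = 12.89 V
  V_5 = 13.22 V, V_6 = 13.29 V
Power in each resistor, P = (ΔV)²/R:
  P_R1 = (14.49 - 12.89)²/62000 = 0.00004135 W
  P_R2 = (12.89 - 13.22)²/3 = 0.03722 W
  P_R3 = (13.22 - 0)²/7500 = 0.02331 W
  P_R4 = (15 - 14.49)²/300 = 0.0008721 W
  P_R5 = (15 - 4.441)²/7500 = 0.01486 W
  P_R6 = (15 - 13.29)²/3900 = 0.0007496 W
  P_R7 = (14.91 - 0)²/91000 = 0.002443 W
  P_R8 = (15 - 14.91)²/1.3 = 0.006166 W
  P_R9 = (15 - 13.22)²/3 = 1.054 W
  P_R10 = (14.91 - 14.49)²/620 = 0.0002872 W
  P_R11 = (14.91 - 12.89)²/11000 = 0.0003721 W
  P_R12 = (14.91 - 13.22)²/5100 = 0.0005594 W
  P_R13 = (14.91 - 13.29)²/24 = 0.1094 W
  P_R14 = (14.49 - 13.22)²/68000 = 0.00002361 W
  P_R15 = (14.49 - 13.29)²/1600 = 0.0008975 W
  P_R16 = (14.49 - 0)²/9100 = 0.02307 W
  P_R17 = (4.441 - 12.89)²/82 = 0.8699 W
  P_R18 = (4.441 - 13.22)²/16 = 4.818 W
  P_R19 = (4.441 - 0)²/6.8 = 2.901 W
  P_R20 = (12.89 - 0)²/1500 = 0.1107 W
  P_R21 = (13.22 - 13.29)²/1 = 0.00472 W
P_total = P_R1 + P_R2 + P_R3 + P_R4 + P_R5 + P_R6 + P_R7 + P_R8 + P_R9 + P_R10 + P_R11 + P_R12 + P_R13 + P_R14 + P_R15 + P_R16 + P_R17 + P_R18 + P_R19 + P_R20 + P_R21 = 9.979 W

Final answer: 9.979 W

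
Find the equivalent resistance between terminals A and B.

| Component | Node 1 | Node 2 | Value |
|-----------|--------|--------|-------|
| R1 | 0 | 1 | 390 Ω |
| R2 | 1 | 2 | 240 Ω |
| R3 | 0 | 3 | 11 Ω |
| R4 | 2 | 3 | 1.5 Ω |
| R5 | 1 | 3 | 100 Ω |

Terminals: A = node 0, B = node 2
The network is not a plain series/parallel combination. Inject a 1 A test current into terminal A (node 0) and return it from terminal B (node 2); then R_eq = V_A / (1 A).
Nodal analysis, taking node 2 as the 0 V reference.
Current source I_test pushes 1 A into node 0 and draws it out of node 2.
KCL at each unknown node (sum of currents leaving = 0; resistances in Ω):
  Node 0: (V_0 - V_1)/390 + (V_0 - V_3)/11 - 1 = 0
  Node 1: (V_1 - V_0)/390 + (V_1 - 0)/240 + (V_1 - V_3)/100 = 0
  Node 3: (V_3 - V_0)/11 + (V_3 - V_1)/100 + (V_3 - 0)/1.5 = 0
Collecting terms (coefficients in siemens):
  0.09347·V_0 - 0.002564·V_1 - 0.09091·V_3 = 1
  0.01673·V_1 - 0.002564·V_0 - 0.01·V_3 = 0
  0.7676·V_3 - 0.09091·V_0 - 0.01·V_1 = 0
Solving these 3 simultaneous equations (Gaussian elimination) gives:
  V_0 = 12.22 V, V_1 = 2.758 V, V_3 = 1.483 V
R_eq = V_0 / 1 A = 12.22 Ω

Final answer: 12.22 Ω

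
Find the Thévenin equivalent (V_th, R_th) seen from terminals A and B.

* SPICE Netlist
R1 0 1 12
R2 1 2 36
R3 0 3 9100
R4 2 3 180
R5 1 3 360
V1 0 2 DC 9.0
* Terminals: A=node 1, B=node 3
Step 1 — V_th is the open-circuit voltage V_A - V_B (nothing connected across the terminals).
Nodal analysis, taking node 2 as the 0 V reference.
Source V1 fixes V_0 = 9 V.
KCL at each unknown node (sum of currents leaving = 0; resistances in Ω):
  Node 1: (V_1 - 9)/12 + (V_1 - 0)/36 + (V_1 - V_3)/360 = 0
  Node 3: (V_3 - 9)/9100 + (V_3 - 0)/180 + (V_3 - V_1)/360 = 0
Collecting terms (coefficients in siemens):
  0.1139·V_1 - 0.002778·V_3 = 0.75
  0.008443·V_3 - 0.002778·V_1 = 0.000989
Determinant D = (0.1139)(0.008443) - (-0.002778)(-0.002778) = 0.0009539
V_1 = [(0.75)(0.008443) - (-0.002778)(0.000989)]/D = 6.642 V
V_3 = [(0.1139)(0.000989) - (0.75)(-0.002778)]/D = 2.302 V
V_th = V_1 - V_3 = 6.642 - 2.302 = 4.339 V
Step 2 — R_th: zero the source — replace V1 by a short circuit (node 2 merges into node 0) — and find the resistance seen between A (node 1) and B (node 3).
Reduce the network between node 1 (A) and node 3 (B) by series/parallel combination:
  Rp1 = R1 ‖ R2 (parallel, both between nodes 0 and 1) = 1/(1/12 + 1/36) = 9 Ω
  Rp2 = R3 ‖ R4 (parallel, both between nodes 0 and 3) = 1/(1/9100 + 1/180) = 176.5 Ω
  Rs1 = Rp1 + Rp2 (series, joined only at node 0) = 9 + 176.5 = 185.5 Ω
  Rp3 = R5 ‖ Rs1 (parallel, both between nodes 1 and 3) = 1/(1/360 + 1/185.5) = 122.4 Ω
R_th = 122.4 Ω

Final answer: V_th = 4.339 V, R_th = 122.4 Ω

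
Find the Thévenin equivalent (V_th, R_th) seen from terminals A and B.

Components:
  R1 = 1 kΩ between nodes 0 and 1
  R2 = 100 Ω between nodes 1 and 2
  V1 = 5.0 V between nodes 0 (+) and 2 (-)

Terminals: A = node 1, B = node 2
Step 1 — V_th is the open-circuit voltage V_A - V_B (nothing connected across the terminals).
Nodal analysis, taking node 2 as the 0 V reference.
Source V1 fixes V_0 = 5 V.
KCL at each unknown node (sum of currents leaving = 0; resistances in Ω):
  Node 1: (V_1 - 5)/1000 + (V_1 - 0)/100 = 0
Collecting terms: 0.011 × V_1 = 0.005  =>  V_1 = 0.4545 V
V_th = V_1 - V_2 = 0.4545 - 0 = 0.4545 V
Step 2 — R_th: zero the source — replace V1 by a short circuit (node 2 merges into node 0) — and find the resistance seen between A (node 1) and B (node 0).
Reduce the network between node 1 (A) and node 0 (B) by series/parallel combination:
  Rp1 = R1 ‖ R2 (parallel, both between nodes 0 and 1) = 1/(1/1000 + 1/100) = 90.91 Ω
R_th = 90.91 Ω

Final answer: V_th = 0.4545 V, R_th = 90.91 Ω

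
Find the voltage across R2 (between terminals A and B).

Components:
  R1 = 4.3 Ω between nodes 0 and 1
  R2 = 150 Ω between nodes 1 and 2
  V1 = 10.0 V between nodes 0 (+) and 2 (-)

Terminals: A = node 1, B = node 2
R1 and R2 are in series across V1 (node 0 → node 1 → node 2), and the output A–B is taken across R2, so this is a voltage divider.
Series current: I = V1/(R1 + R2) = 10/(4.3 + 150) = 10/154.3 = 0.06481 A
V_R2 = I × R2 = V1 × R2/(R1 + R2) = 10 × 150/154.3 = 9.721 V

Final answer: 9.721 V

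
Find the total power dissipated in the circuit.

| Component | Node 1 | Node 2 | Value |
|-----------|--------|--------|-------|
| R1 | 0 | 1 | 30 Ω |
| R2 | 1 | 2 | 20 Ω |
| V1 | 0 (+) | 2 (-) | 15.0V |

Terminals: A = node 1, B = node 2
Nodal analysis, taking node 2 as the 0 V reference.
Source V1 fixes V_0 = 15 V.
KCL at each unknown node (sum of currents leaving = 0; resistances in Ω):
  Node 1: (V_1 - 15)/30 + (V_1 - 0)/20 = 0
Collecting terms: 0.08333 × V_1 = 0.5  =>  V_1 = 6 V
Power in each resistor, P = (ΔV)²/R:
  P_R1 = (15 - 6)²/30 = 2.7 W
  P_R2 = (6 - 0)²/20 = 1.8 W
P_total = P_R1 + P_R2 = 4.5 W

Final answer: 4.5 W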